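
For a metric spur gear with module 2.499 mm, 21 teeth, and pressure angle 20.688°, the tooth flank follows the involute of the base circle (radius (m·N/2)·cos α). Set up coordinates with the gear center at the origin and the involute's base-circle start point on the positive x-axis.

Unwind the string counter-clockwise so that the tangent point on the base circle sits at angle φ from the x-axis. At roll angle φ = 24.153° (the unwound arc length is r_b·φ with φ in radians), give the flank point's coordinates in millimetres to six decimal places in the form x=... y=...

pitch radius r_p = m·N/2 = 2.499·21/2 = 26.239500
base radius r_b = r_p·cos α = 26.239500·cos 20.688° = 24.547526
roll angle φ = 24.153° = 0.42154937 rad
x = r_b·(cos φ + φ·sin φ) = 24.547526·(0.91245607 + 0.42154937·0.40917468) = 26.632676
y = r_b·(sin φ − φ·cos φ) = 24.547526·(0.40917468 − 0.42154937·0.91245607) = 0.602136

x=26.632676 y=0.602136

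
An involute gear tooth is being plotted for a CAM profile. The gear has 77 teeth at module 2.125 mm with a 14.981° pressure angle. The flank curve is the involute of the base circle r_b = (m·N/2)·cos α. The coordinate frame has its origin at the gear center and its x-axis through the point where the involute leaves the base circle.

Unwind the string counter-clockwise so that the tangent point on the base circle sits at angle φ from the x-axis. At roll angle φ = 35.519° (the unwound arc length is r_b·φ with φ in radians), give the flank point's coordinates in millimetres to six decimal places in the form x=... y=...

x=92.789815 y=6.038265

pitch radius r_p = m·N/2 = 2.125·77/2 = 81.812500
base radius r_b = r_p·cos α = 81.812500·cos 14.981° = 79.031824
roll angle φ = 35.519° = 0.61992350 rad
x = r_b·(cos φ + φ·sin φ) = 79.031824·(0.81392291 + 0.61992350·0.58097289) = 92.789815
y = r_b·(sin φ − φ·cos φ) = 79.031824·(0.58097289 − 0.61992350·0.81392291) = 6.038265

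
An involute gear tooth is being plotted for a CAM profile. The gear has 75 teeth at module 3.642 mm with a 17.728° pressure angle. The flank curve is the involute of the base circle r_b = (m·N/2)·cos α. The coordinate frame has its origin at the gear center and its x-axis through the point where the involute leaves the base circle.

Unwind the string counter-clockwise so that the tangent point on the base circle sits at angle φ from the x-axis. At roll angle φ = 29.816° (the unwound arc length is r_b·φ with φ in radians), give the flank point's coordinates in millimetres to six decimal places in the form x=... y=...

pitch radius r_p = m·N/2 = 3.642·75/2 = 136.575000
base radius r_b = r_p·cos α = 136.575000·cos 17.728° = 130.089434
roll angle φ = 29.816° = 0.52038737 rad
x = r_b·(cos φ + φ·sin φ) = 130.089434·(0.86762664 + 0.52038737·0.49721627) = 146.529058
y = r_b·(sin φ − φ·cos φ) = 130.089434·(0.49721627 − 0.52038737·0.86762664) = 5.946950

x=146.529058 y=5.946950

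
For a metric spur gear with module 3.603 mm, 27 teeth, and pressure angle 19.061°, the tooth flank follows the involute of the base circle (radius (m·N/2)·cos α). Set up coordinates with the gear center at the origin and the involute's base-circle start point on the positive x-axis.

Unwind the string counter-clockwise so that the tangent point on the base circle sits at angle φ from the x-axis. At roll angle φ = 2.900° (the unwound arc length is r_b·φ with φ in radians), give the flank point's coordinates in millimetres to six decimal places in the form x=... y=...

x=46.032461 y=0.001987

pitch radius r_p = m·N/2 = 3.603·27/2 = 48.640500
base radius r_b = r_p·cos α = 48.640500·cos 19.061° = 45.973611
roll angle φ = 2.900° = 0.05061455 rad
x = r_b·(cos φ + φ·sin φ) = 45.973611·(0.99871936 + 0.05061455·0.05059294) = 46.032461
y = r_b·(sin φ − φ·cos φ) = 45.973611·(0.05059294 − 0.05061455·0.99871936) = 0.001987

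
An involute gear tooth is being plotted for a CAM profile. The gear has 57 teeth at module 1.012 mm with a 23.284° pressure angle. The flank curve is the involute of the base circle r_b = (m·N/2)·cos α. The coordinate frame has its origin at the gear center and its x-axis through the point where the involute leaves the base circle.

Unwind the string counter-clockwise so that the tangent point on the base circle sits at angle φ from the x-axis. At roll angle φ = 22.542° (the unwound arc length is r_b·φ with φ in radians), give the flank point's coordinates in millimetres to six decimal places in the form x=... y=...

x=28.464761 y=0.529520

pitch radius r_p = m·N/2 = 1.012·57/2 = 28.842000
base radius r_b = r_p·cos α = 28.842000·cos 23.284° = 26.493015
roll angle φ = 22.542° = 0.39343212 rad
x = r_b·(cos φ + φ·sin φ) = 26.493015·(0.92359876 + 0.39343212·0.38336057) = 28.464761
y = r_b·(sin φ − φ·cos φ) = 26.493015·(0.38336057 − 0.39343212·0.92359876) = 0.529520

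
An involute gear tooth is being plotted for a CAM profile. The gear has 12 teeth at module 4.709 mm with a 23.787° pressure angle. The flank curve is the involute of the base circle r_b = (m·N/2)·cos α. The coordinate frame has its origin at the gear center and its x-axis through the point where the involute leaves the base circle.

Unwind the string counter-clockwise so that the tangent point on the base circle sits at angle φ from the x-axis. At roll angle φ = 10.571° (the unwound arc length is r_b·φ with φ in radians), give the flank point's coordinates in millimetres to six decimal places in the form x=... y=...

x=26.290149 y=0.053939

pitch radius r_p = m·N/2 = 4.709·12/2 = 28.254000
base radius r_b = r_p·cos α = 28.254000·cos 23.787° = 25.853857
roll angle φ = 10.571° = 0.18449876 rad
x = r_b·(cos φ + φ·sin φ) = 25.853857·(0.98302833 + 0.18449876·0.18345382) = 26.290149
y = r_b·(sin φ − φ·cos φ) = 25.853857·(0.18345382 − 0.18449876·0.98302833) = 0.053939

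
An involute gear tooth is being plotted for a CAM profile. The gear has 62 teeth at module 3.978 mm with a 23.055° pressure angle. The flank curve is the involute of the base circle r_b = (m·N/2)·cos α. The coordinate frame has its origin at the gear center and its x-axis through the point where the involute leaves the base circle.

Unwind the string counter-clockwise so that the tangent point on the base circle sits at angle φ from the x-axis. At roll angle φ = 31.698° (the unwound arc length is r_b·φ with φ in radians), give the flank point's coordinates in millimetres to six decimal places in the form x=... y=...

pitch radius r_p = m·N/2 = 3.978·62/2 = 123.318000
base radius r_b = r_p·cos α = 123.318000·cos 23.055° = 113.468512
roll angle φ = 31.698° = 0.55323447 rad
x = r_b·(cos φ + φ·sin φ) = 113.468512·(0.85082945 + 0.55323447·0.52544195) = 129.526808
y = r_b·(sin φ − φ·cos φ) = 113.468512·(0.52544195 − 0.55323447·0.85082945) = 6.210560

x=129.526808 y=6.210560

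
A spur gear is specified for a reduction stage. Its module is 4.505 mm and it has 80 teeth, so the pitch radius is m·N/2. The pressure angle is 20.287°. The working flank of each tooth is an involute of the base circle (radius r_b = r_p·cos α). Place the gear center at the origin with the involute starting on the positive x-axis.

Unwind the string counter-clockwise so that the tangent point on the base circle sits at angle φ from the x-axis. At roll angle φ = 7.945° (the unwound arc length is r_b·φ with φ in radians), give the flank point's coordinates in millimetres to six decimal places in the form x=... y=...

pitch radius r_p = m·N/2 = 4.505·80/2 = 180.200000
base radius r_b = r_p·cos α = 180.200000·cos 20.287° = 169.021767
roll angle φ = 7.945° = 0.13866641 rad
x = r_b·(cos φ + φ·sin φ) = 169.021767·(0.99040121 + 0.13866641·0.13822245) = 170.638970
y = r_b·(sin φ − φ·cos φ) = 169.021767·(0.13822245 − 0.13866641·0.99040121) = 0.149934

x=170.638970 y=0.149934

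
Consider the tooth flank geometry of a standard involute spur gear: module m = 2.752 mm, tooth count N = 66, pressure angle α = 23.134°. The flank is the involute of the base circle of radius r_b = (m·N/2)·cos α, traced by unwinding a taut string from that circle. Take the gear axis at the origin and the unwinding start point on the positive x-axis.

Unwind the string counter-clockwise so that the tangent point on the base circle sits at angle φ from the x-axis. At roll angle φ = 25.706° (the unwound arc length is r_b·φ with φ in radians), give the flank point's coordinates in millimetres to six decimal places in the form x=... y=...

x=91.500314 y=2.463786

pitch radius r_p = m·N/2 = 2.752·66/2 = 90.816000
base radius r_b = r_p·cos α = 90.816000·cos 23.134° = 83.513351
roll angle φ = 25.706° = 0.44865434 rad
x = r_b·(cos φ + φ·sin φ) = 83.513351·(0.90103160 + 0.44865434·0.43375344) = 91.500314
y = r_b·(sin φ − φ·cos φ) = 83.513351·(0.43375344 − 0.44865434·0.90103160) = 2.463786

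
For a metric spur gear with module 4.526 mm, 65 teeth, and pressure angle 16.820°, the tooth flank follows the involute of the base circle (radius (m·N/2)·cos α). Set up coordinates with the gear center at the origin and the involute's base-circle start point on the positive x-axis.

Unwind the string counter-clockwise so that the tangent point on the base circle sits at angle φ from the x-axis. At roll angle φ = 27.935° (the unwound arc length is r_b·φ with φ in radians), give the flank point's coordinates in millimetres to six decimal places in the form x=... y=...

x=156.555784 y=5.311374

pitch radius r_p = m·N/2 = 4.526·65/2 = 147.095000
base radius r_b = r_p·cos α = 147.095000·cos 16.820° = 140.802062
roll angle φ = 27.935° = 0.48755773 rad
x = r_b·(cos φ + φ·sin φ) = 140.802062·(0.88347962 + 0.48755773·0.46846959) = 156.555784
y = r_b·(sin φ − φ·cos φ) = 140.802062·(0.46846959 − 0.48755773·0.88347962) = 5.311374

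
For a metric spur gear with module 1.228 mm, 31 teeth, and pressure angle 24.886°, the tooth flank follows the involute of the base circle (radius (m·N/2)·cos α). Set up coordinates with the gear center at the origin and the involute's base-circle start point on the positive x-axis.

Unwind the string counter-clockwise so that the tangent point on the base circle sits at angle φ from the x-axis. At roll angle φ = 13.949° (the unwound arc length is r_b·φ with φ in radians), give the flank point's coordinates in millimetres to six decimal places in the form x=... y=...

x=17.770780 y=0.082560

pitch radius r_p = m·N/2 = 1.228·31/2 = 19.034000
base radius r_b = r_p·cos α = 19.034000·cos 24.886° = 17.266633
roll angle φ = 13.949° = 0.24345598 rad
x = r_b·(cos φ + φ·sin φ) = 17.266633·(0.97051068 + 0.24345598·0.24105812) = 17.770780
y = r_b·(sin φ − φ·cos φ) = 17.266633·(0.24105812 − 0.24345598·0.97051068) = 0.082560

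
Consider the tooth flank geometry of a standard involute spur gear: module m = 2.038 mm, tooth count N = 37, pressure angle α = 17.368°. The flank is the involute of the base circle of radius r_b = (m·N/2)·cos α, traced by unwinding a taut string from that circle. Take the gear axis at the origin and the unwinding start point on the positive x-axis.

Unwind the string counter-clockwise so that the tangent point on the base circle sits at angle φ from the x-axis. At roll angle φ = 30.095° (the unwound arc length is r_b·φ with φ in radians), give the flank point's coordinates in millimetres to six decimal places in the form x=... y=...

x=40.610748 y=1.690729

pitch radius r_p = m·N/2 = 2.038·37/2 = 37.703000
base radius r_b = r_p·cos α = 37.703000·cos 17.368° = 35.984014
roll angle φ = 30.095° = 0.52525684 rad
x = r_b·(cos φ + φ·sin φ) = 35.984014·(0.86519518 + 0.52525684·0.50143524) = 40.610748
y = r_b·(sin φ − φ·cos φ) = 35.984014·(0.50143524 − 0.52525684·0.86519518) = 1.690729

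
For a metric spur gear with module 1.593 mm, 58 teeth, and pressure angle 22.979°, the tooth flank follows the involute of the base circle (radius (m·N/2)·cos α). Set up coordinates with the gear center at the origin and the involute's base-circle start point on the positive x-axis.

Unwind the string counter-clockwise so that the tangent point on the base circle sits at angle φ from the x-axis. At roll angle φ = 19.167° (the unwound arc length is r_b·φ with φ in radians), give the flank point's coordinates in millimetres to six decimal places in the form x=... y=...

x=44.844808 y=0.524823

pitch radius r_p = m·N/2 = 1.593·58/2 = 46.197000
base radius r_b = r_p·cos α = 46.197000·cos 22.979° = 42.531176
roll angle φ = 19.167° = 0.33452726 rad
x = r_b·(cos φ + φ·sin φ) = 42.531176·(0.94456563 + 0.33452726·0.32832267) = 44.844808
y = r_b·(sin φ − φ·cos φ) = 42.531176·(0.32832267 − 0.33452726·0.94456563) = 0.524823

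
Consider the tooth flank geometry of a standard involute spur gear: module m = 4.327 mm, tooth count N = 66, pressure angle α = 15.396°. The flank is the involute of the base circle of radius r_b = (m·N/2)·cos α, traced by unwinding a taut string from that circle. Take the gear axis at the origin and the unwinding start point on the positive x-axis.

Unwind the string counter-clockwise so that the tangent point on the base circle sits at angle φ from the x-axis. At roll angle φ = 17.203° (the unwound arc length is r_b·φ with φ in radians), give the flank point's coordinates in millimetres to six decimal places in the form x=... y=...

x=143.732935 y=1.230927

pitch radius r_p = m·N/2 = 4.327·66/2 = 142.791000
base radius r_b = r_p·cos α = 142.791000·cos 15.396° = 137.666794
roll angle φ = 17.203° = 0.30024899 rad
x = r_b·(cos φ + φ·sin φ) = 137.666794·(0.95526288 + 0.30024899·0.29575807) = 143.732935
y = r_b·(sin φ − φ·cos φ) = 137.666794·(0.29575807 − 0.30024899·0.95526288) = 1.230927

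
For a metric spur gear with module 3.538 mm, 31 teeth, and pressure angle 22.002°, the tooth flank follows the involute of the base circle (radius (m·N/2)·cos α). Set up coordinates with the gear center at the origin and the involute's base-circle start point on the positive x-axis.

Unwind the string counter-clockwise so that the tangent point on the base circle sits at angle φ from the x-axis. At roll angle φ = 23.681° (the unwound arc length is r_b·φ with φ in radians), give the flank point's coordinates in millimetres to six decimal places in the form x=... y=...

pitch radius r_p = m·N/2 = 3.538·31/2 = 54.839000
base radius r_b = r_p·cos α = 54.839000·cos 22.002° = 50.845118
roll angle φ = 23.681° = 0.41331142 rad
x = r_b·(cos φ + φ·sin φ) = 50.845118·(0.91579583 + 0.41331142·0.40164411) = 55.004245
y = r_b·(sin φ − φ·cos φ) = 50.845118·(0.40164411 − 0.41331142·0.91579583) = 1.176314

x=55.004245 y=1.176314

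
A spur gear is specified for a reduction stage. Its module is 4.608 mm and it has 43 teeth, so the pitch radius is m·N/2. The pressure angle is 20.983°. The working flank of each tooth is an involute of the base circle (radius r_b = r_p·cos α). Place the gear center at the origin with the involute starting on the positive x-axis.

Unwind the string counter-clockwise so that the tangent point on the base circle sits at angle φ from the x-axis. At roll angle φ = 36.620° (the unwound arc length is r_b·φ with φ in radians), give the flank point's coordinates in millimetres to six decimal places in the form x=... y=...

pitch radius r_p = m·N/2 = 4.608·43/2 = 99.072000
base radius r_b = r_p·cos α = 99.072000·cos 20.983° = 92.502210
roll angle φ = 36.620° = 0.63913957 rad
x = r_b·(cos φ + φ·sin φ) = 92.502210·(0.80260930 + 0.63913957·0.59650507) = 109.509602
y = r_b·(sin φ − φ·cos φ) = 92.502210·(0.59650507 − 0.63913957·0.80260930) = 7.726313

x=109.509602 y=7.726313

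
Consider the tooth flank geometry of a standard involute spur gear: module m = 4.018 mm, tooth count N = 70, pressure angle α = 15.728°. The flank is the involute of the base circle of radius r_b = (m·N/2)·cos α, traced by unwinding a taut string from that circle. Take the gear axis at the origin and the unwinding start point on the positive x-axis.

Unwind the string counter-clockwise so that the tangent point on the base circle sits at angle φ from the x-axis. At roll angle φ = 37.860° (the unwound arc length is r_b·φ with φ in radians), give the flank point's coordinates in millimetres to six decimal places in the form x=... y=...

pitch radius r_p = m·N/2 = 4.018·70/2 = 140.630000
base radius r_b = r_p·cos α = 140.630000·cos 15.728° = 135.364727
roll angle φ = 37.860° = 0.66078165 rad
x = r_b·(cos φ + φ·sin φ) = 135.364727·(0.78951274 + 0.66078165·0.61373417) = 161.768568
y = r_b·(sin φ − φ·cos φ) = 135.364727·(0.61373417 − 0.66078165·0.78951274) = 12.458784

x=161.768568 y=12.458784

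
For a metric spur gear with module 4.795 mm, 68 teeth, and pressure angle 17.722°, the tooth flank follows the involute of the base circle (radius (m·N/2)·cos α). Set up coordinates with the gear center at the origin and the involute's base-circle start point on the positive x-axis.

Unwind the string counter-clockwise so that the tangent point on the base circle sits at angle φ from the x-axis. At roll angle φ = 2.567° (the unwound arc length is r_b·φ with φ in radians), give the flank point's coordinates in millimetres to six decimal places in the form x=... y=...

x=155.449138 y=0.004654

pitch radius r_p = m·N/2 = 4.795·68/2 = 163.030000
base radius r_b = r_p·cos α = 163.030000·cos 17.722° = 155.293358
roll angle φ = 2.567° = 0.04480260 rad
x = r_b·(cos φ + φ·sin φ) = 155.293358·(0.99899653 + 0.04480260·0.04478761) = 155.449138
y = r_b·(sin φ − φ·cos φ) = 155.293358·(0.04478761 − 0.04480260·0.99899653) = 0.004654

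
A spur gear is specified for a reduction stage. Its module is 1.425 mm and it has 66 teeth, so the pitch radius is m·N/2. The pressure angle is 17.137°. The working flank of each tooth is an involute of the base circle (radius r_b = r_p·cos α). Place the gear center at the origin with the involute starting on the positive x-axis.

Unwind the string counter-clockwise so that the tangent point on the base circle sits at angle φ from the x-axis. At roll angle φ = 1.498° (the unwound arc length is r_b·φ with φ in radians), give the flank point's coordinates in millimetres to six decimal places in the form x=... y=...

pitch radius r_p = m·N/2 = 1.425·66/2 = 47.025000
base radius r_b = r_p·cos α = 47.025000·cos 17.137° = 44.937228
roll angle φ = 1.498° = 0.02614503 rad
x = r_b·(cos φ + φ·sin φ) = 44.937228·(0.99965824 + 0.02614503·0.02614205) = 44.952584
y = r_b·(sin φ − φ·cos φ) = 44.937228·(0.02614205 − 0.02614503·0.99965824) = 0.000268

x=44.952584 y=0.000268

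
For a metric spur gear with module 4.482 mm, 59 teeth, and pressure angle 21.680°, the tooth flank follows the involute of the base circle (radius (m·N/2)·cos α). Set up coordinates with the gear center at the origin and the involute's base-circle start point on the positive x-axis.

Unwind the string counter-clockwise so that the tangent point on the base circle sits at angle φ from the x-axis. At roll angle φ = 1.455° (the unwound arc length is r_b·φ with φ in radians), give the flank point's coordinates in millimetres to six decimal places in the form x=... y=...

x=122.905648 y=0.000671

pitch radius r_p = m·N/2 = 4.482·59/2 = 132.219000
base radius r_b = r_p·cos α = 132.219000·cos 21.680° = 122.866037
roll angle φ = 1.455° = 0.02539454 rad
x = r_b·(cos φ + φ·sin φ) = 122.866037·(0.99967758 + 0.02539454·0.02539181) = 122.905648
y = r_b·(sin φ − φ·cos φ) = 122.866037·(0.02539181 − 0.02539454·0.99967758) = 0.000671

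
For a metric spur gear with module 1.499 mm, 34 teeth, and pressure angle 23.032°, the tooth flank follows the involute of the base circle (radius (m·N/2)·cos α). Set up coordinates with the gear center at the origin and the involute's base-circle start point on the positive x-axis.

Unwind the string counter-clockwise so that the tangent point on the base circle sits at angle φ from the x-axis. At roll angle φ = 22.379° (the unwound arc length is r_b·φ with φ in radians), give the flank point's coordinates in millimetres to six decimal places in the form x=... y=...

x=25.172883 y=0.458740

pitch radius r_p = m·N/2 = 1.499·34/2 = 25.483000
base radius r_b = r_p·cos α = 25.483000·cos 23.032° = 23.451660
roll angle φ = 22.379° = 0.39058723 rad
x = r_b·(cos φ + φ·sin φ) = 23.451660·(0.92468564 + 0.39058723·0.38073149) = 25.172883
y = r_b·(sin φ − φ·cos φ) = 23.451660·(0.38073149 − 0.39058723·0.92468564) = 0.458740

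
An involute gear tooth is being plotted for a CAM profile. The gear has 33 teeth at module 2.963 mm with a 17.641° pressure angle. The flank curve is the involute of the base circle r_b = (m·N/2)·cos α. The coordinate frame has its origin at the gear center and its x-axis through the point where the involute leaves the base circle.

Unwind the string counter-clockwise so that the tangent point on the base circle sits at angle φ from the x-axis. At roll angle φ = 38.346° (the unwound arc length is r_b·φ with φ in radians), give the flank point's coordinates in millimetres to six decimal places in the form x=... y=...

pitch radius r_p = m·N/2 = 2.963·33/2 = 48.889500
base radius r_b = r_p·cos α = 48.889500·cos 17.641° = 46.590425
roll angle φ = 38.346° = 0.66926395 rad
x = r_b·(cos φ + φ·sin φ) = 46.590425·(0.78427853 + 0.66926395·0.62040889) = 55.885021
y = r_b·(sin φ − φ·cos φ) = 46.590425·(0.62040889 − 0.66926395·0.78427853) = 4.450296

x=55.885021 y=4.450296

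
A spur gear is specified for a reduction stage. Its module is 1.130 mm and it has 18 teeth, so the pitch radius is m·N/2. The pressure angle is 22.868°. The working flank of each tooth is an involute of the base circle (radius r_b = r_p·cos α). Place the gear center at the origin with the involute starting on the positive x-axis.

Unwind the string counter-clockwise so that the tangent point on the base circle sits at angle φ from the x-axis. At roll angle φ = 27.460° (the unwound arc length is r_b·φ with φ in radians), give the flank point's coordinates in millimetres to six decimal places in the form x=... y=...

x=10.385856 y=0.336027

pitch radius r_p = m·N/2 = 1.130·18/2 = 10.170000
base radius r_b = r_p·cos α = 10.170000·cos 22.868° = 9.370664
roll angle φ = 27.460° = 0.47926741 rad
x = r_b·(cos φ + φ·sin φ) = 9.370664·(0.88733298 + 0.47926741·0.46112925) = 10.385856
y = r_b·(sin φ − φ·cos φ) = 9.370664·(0.46112925 − 0.47926741·0.88733298) = 0.336027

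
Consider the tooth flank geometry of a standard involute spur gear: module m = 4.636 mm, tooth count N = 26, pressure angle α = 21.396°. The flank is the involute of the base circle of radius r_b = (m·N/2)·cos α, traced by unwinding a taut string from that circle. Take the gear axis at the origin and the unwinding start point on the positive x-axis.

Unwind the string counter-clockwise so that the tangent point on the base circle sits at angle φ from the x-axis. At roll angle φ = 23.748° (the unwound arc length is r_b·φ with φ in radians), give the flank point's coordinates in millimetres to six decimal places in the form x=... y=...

x=60.729428 y=1.309143

pitch radius r_p = m·N/2 = 4.636·26/2 = 60.268000
base radius r_b = r_p·cos α = 60.268000·cos 21.396° = 56.114407
roll angle φ = 23.748° = 0.41448079 rad
x = r_b·(cos φ + φ·sin φ) = 56.114407·(0.91532554 + 0.41448079·0.40271474) = 60.729428
y = r_b·(sin φ − φ·cos φ) = 56.114407·(0.40271474 − 0.41448079·0.91532554) = 1.309143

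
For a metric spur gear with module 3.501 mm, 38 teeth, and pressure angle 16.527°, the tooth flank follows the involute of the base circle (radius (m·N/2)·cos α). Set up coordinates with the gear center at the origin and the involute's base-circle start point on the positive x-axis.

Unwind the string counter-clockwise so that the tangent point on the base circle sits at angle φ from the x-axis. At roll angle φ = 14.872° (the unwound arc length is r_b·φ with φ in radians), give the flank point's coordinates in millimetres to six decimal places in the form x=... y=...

pitch radius r_p = m·N/2 = 3.501·38/2 = 66.519000
base radius r_b = r_p·cos α = 66.519000·cos 16.527° = 63.770820
roll angle φ = 14.872° = 0.25956537 rad
x = r_b·(cos φ + φ·sin φ) = 63.770820·(0.96650162 + 0.25956537·0.25666050) = 65.883024
y = r_b·(sin φ − φ·cos φ) = 63.770820·(0.25666050 − 0.25956537·0.96650162) = 0.369243

x=65.883024 y=0.369243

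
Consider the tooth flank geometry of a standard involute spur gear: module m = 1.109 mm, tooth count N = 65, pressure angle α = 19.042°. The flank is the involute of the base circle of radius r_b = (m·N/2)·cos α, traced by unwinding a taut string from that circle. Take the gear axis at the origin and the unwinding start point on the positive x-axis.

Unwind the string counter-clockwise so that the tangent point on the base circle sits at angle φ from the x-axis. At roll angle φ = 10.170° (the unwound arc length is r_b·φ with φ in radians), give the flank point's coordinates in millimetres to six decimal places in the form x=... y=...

x=34.602735 y=0.063311

pitch radius r_p = m·N/2 = 1.109·65/2 = 36.042500
base radius r_b = r_p·cos α = 36.042500·cos 19.042° = 34.070242
roll angle φ = 10.170° = 0.17749998 rad
x = r_b·(cos φ + φ·sin φ) = 34.070242·(0.98428819 + 0.17749998·0.17656939) = 34.602735
y = r_b·(sin φ − φ·cos φ) = 34.070242·(0.17656939 − 0.17749998·0.98428819) = 0.063311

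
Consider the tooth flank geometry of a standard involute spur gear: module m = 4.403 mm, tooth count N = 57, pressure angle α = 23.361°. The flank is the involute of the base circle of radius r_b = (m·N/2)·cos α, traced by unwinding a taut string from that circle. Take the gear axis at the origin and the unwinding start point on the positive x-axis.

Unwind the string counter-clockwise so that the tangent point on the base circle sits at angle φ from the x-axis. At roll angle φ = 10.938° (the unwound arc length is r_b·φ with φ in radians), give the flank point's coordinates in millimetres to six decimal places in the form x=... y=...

x=117.278881 y=0.266188

pitch radius r_p = m·N/2 = 4.403·57/2 = 125.485500
base radius r_b = r_p·cos α = 125.485500·cos 23.361° = 115.198794
roll angle φ = 10.938° = 0.19090411 rad
x = r_b·(cos φ + φ·sin φ) = 115.198794·(0.98183308 + 0.19090411·0.18974666) = 117.278881
y = r_b·(sin φ − φ·cos φ) = 115.198794·(0.18974666 − 0.19090411·0.98183308) = 0.266188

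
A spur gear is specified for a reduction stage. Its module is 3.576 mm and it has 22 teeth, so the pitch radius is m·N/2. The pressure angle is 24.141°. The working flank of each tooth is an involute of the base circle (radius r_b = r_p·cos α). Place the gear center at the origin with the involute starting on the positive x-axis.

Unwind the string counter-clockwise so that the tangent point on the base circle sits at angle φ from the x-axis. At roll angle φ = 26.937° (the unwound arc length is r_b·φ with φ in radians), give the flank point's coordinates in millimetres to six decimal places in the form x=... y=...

x=39.646246 y=1.216107

pitch radius r_p = m·N/2 = 3.576·22/2 = 39.336000
base radius r_b = r_p·cos α = 39.336000·cos 24.141° = 35.895742
roll angle φ = 26.937° = 0.47013934 rad
x = r_b·(cos φ + φ·sin φ) = 35.895742·(0.89150517 + 0.47013934·0.45301051) = 39.646246
y = r_b·(sin φ − φ·cos φ) = 35.895742·(0.45301051 − 0.47013934·0.89150517) = 1.216107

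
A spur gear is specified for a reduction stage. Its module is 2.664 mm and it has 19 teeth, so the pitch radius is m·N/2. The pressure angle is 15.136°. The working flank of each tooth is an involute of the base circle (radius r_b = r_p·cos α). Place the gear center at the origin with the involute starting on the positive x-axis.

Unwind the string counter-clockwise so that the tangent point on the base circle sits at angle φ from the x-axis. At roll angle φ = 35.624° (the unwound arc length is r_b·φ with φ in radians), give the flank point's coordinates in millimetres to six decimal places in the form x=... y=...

x=28.705463 y=1.882696

pitch radius r_p = m·N/2 = 2.664·19/2 = 25.308000
base radius r_b = r_p·cos α = 25.308000·cos 15.136° = 24.430034
roll angle φ = 35.624° = 0.62175609 rad
x = r_b·(cos φ + φ·sin φ) = 24.430034·(0.81285685 + 0.62175609·0.58246351) = 28.705463
y = r_b·(sin φ − φ·cos φ) = 24.430034·(0.58246351 − 0.62175609·0.81285685) = 1.882696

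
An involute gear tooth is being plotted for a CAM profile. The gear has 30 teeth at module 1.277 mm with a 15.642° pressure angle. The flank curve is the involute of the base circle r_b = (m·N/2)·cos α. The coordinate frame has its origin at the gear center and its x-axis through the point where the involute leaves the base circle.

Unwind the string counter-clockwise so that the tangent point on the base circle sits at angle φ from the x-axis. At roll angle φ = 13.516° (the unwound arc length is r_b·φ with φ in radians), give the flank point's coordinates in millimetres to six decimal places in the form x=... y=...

pitch radius r_p = m·N/2 = 1.277·30/2 = 19.155000
base radius r_b = r_p·cos α = 19.155000·cos 15.642° = 18.445598
roll angle φ = 13.516° = 0.23589870 rad
x = r_b·(cos φ + φ·sin φ) = 18.445598·(0.97230469 + 0.23589870·0.23371689) = 18.951712
y = r_b·(sin φ − φ·cos φ) = 18.445598·(0.23371689 − 0.23589870·0.97230469) = 0.080266

x=18.951712 y=0.080266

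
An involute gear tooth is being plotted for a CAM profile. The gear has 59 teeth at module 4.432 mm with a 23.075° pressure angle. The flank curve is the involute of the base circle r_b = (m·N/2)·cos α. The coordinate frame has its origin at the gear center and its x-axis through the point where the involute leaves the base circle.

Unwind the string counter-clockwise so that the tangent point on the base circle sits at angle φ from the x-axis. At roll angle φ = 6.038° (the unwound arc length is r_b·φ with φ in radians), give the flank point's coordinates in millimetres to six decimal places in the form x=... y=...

pitch radius r_p = m·N/2 = 4.432·59/2 = 130.744000
base radius r_b = r_p·cos α = 130.744000·cos 23.075° = 120.283512
roll angle φ = 6.038° = 0.10538298 rad
x = r_b·(cos φ + φ·sin φ) = 120.283512·(0.99445235 + 0.10538298·0.10518803) = 120.949568
y = r_b·(sin φ − φ·cos φ) = 120.283512·(0.10518803 − 0.10538298·0.99445235) = 0.046872

x=120.949568 y=0.046872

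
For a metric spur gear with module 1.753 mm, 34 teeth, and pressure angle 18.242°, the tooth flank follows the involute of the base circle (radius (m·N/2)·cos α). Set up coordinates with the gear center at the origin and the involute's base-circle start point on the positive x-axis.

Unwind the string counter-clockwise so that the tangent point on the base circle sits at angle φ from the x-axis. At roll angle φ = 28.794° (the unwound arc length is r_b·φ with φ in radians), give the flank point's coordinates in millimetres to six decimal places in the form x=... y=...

pitch radius r_p = m·N/2 = 1.753·34/2 = 29.801000
base radius r_b = r_p·cos α = 29.801000·cos 18.242° = 28.303286
roll angle φ = 28.794° = 0.50255010 rad
x = r_b·(cos φ + φ·sin φ) = 28.303286·(0.87635712 + 0.50255010·0.48166190) = 31.654859
y = r_b·(sin φ − φ·cos φ) = 28.303286·(0.48166190 − 0.50255010·0.87635712) = 1.167469

x=31.654859 y=1.167469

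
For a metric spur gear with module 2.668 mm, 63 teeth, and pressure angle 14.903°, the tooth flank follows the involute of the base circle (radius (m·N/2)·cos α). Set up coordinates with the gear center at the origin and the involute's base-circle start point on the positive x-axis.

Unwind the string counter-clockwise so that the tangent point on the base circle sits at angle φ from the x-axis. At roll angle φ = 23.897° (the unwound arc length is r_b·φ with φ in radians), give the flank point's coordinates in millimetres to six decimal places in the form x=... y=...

x=87.974753 y=1.930207

pitch radius r_p = m·N/2 = 2.668·63/2 = 84.042000
base radius r_b = r_p·cos α = 84.042000·cos 14.903° = 81.215047
roll angle φ = 23.897° = 0.41708133 rad
x = r_b·(cos φ + φ·sin φ) = 81.215047·(0.91427517 + 0.41708133·0.40509372) = 87.974753
y = r_b·(sin φ − φ·cos φ) = 81.215047·(0.40509372 − 0.41708133·0.91427517) = 1.930207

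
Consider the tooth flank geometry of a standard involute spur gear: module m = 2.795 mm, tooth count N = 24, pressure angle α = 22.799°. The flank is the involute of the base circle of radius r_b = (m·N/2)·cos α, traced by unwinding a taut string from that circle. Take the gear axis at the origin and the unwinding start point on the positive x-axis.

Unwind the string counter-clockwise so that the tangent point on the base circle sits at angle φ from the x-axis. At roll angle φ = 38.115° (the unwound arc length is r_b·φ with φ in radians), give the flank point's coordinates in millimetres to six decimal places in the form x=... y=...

pitch radius r_p = m·N/2 = 2.795·24/2 = 33.540000
base radius r_b = r_p·cos α = 33.540000·cos 22.799° = 30.919517
roll angle φ = 38.115° = 0.66523224 rad
x = r_b·(cos φ + φ·sin φ) = 30.919517·(0.78677346 + 0.66523224·0.61724187) = 37.022493
y = r_b·(sin φ − φ·cos φ) = 30.919517·(0.61724187 − 0.66523224·0.78677346) = 2.901945

x=37.022493 y=2.901945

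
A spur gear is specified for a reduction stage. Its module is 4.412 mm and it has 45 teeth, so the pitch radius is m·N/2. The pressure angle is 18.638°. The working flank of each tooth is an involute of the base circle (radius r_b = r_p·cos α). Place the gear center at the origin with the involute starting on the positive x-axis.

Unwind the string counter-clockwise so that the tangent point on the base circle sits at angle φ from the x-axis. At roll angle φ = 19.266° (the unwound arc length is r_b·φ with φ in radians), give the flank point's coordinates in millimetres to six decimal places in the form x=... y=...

x=99.232362 y=1.178665

pitch radius r_p = m·N/2 = 4.412·45/2 = 99.270000
base radius r_b = r_p·cos α = 99.270000·cos 18.638° = 94.063950
roll angle φ = 19.266° = 0.33625513 rad
x = r_b·(cos φ + φ·sin φ) = 94.063950·(0.94399692 + 0.33625513·0.32995427) = 99.232362
y = r_b·(sin φ − φ·cos φ) = 94.063950·(0.32995427 − 0.33625513·0.94399692) = 1.178665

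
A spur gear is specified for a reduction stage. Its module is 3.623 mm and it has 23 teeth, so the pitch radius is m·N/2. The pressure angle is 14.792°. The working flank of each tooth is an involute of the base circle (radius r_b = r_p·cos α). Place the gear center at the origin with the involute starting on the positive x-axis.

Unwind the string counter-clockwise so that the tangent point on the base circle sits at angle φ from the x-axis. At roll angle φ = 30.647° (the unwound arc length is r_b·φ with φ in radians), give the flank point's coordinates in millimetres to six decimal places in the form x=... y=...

x=45.640764 y=1.996767

pitch radius r_p = m·N/2 = 3.623·23/2 = 41.664500
base radius r_b = r_p·cos α = 41.664500·cos 14.792° = 40.283699
roll angle φ = 30.647° = 0.53489106 rad
x = r_b·(cos φ + φ·sin φ) = 40.283699·(0.86032417 + 0.53489106·0.50974732) = 45.640764
y = r_b·(sin φ − φ·cos φ) = 40.283699·(0.50974732 − 0.53489106·0.86032417) = 1.996767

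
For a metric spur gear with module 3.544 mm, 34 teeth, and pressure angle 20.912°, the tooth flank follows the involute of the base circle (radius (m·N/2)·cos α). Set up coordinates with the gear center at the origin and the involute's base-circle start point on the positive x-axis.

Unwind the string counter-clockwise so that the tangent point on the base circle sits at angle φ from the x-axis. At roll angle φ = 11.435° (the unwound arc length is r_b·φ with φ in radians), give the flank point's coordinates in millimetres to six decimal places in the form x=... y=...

pitch radius r_p = m·N/2 = 3.544·34/2 = 60.248000
base radius r_b = r_p·cos α = 60.248000·cos 20.912° = 56.279449
roll angle φ = 11.435° = 0.19957840 rad
x = r_b·(cos φ + φ·sin φ) = 56.279449·(0.98015025 + 0.19957840·0.19825612) = 57.389160
y = r_b·(sin φ − φ·cos φ) = 56.279449·(0.19825612 − 0.19957840·0.98015025) = 0.148538

x=57.389160 y=0.148538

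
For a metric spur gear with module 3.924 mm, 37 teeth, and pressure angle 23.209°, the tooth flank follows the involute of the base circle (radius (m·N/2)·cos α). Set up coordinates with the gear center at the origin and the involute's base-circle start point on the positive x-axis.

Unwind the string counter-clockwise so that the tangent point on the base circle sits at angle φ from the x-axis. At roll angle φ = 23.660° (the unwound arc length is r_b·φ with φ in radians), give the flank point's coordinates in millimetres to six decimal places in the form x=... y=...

x=72.167593 y=1.539509

pitch radius r_p = m·N/2 = 3.924·37/2 = 72.594000
base radius r_b = r_p·cos α = 72.594000·cos 23.209° = 66.719218
roll angle φ = 23.660° = 0.41294490 rad
x = r_b·(cos φ + φ·sin φ) = 66.719218·(0.91594298 + 0.41294490·0.40130843) = 72.167593
y = r_b·(sin φ − φ·cos φ) = 66.719218·(0.40130843 − 0.41294490·0.91594298) = 1.539509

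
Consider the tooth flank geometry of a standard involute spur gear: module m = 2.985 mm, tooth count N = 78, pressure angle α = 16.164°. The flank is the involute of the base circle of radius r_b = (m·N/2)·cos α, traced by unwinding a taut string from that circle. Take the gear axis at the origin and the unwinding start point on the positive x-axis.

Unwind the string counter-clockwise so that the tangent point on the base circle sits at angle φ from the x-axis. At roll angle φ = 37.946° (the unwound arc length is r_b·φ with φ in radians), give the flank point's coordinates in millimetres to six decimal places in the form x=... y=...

x=133.710484 y=10.359318

pitch radius r_p = m·N/2 = 2.985·78/2 = 116.415000
base radius r_b = r_p·cos α = 116.415000·cos 16.164° = 111.812974
roll angle φ = 37.946° = 0.66228264 rad
x = r_b·(cos φ + φ·sin φ) = 111.812974·(0.78859065 + 0.66228264·0.61491852) = 133.710484
y = r_b·(sin φ − φ·cos φ) = 111.812974·(0.61491852 − 0.66228264·0.78859065) = 10.359318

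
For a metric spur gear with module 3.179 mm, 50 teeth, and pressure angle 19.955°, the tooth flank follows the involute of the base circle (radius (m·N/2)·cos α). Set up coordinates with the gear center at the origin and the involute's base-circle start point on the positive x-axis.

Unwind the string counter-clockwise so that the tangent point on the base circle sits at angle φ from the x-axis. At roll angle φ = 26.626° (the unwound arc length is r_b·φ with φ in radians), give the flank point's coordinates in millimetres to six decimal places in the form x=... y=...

pitch radius r_p = m·N/2 = 3.179·50/2 = 79.475000
base radius r_b = r_p·cos α = 79.475000·cos 19.955° = 74.703397
roll angle φ = 26.626° = 0.46471137 rad
x = r_b·(cos φ + φ·sin φ) = 74.703397·(0.89395096 + 0.46471137·0.44816480) = 82.339446
y = r_b·(sin φ − φ·cos φ) = 74.703397·(0.44816480 − 0.46471137·0.89395096) = 2.445462

x=82.339446 y=2.445462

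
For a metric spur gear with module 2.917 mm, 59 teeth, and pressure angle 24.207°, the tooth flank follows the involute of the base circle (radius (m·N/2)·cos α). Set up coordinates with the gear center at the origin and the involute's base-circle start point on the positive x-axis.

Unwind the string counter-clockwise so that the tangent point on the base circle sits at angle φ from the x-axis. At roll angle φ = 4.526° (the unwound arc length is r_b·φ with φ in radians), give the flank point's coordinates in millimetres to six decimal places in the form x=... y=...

x=78.729485 y=0.012888

pitch radius r_p = m·N/2 = 2.917·59/2 = 86.051500
base radius r_b = r_p·cos α = 86.051500·cos 24.207° = 78.484994
roll angle φ = 4.526° = 0.07899360 rad
x = r_b·(cos φ + φ·sin φ) = 78.484994·(0.99688163 + 0.07899360·0.07891147) = 78.729485
y = r_b·(sin φ − φ·cos φ) = 78.484994·(0.07891147 − 0.07899360·0.99688163) = 0.012888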